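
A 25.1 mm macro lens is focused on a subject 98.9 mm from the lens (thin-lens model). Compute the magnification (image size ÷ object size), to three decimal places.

Thin lens: 1/f = 1/dₒ + 1/dᵢ → 1/dᵢ = 1/25.1 − 1/98.9 = 0.0297294 mm⁻¹, so dᵢ ≈ 33.6367 mm.
Magnification m = dᵢ/dₒ = 33.6367/98.9 ≈ 0.34011.

0.340×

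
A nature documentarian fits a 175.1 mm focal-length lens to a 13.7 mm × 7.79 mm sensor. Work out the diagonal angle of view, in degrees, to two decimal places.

Sensor diagonal = √(13.7² + 7.79²) = √248.3741 ≈ 15.7599 mm.
Angle of view α = 2·arctan(d/2f) with d = 15.7599 mm and f = 175.1 mm.
d/2f = 0.04500; arctan(0.04500) ≈ 2.5767°, so α ≈ 5.1534°.

5.15°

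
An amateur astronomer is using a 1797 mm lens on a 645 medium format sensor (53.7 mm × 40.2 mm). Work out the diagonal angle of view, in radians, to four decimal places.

Sensor diagonal = √(53.7² + 40.2²) = √4499.7300 ≈ 67.0800 mm.
Angle of view α = 2·arctan(d/2f) with d = 67.0800 mm and f = 1797 mm.
d/2f = 0.01866; arctan(0.01866) ≈ 0.0187 rad, so α ≈ 0.0373 rad.

0.0373 rad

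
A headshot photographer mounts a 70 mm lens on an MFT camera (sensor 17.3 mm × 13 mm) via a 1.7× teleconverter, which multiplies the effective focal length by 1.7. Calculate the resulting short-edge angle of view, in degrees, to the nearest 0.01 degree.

Effective focal length f = 70 × 1.7 = 119 mm.
α = 2·arctan(13 / (2 × 119)) = 2·arctan(0.05462) ≈ 6.2530°.

6.25°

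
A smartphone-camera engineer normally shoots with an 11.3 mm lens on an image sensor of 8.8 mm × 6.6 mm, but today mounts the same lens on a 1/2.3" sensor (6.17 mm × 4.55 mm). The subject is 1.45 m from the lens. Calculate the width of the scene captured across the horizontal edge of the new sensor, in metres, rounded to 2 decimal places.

0.79 m

The focal length stays 11.3 mm; the relevant sensor dimension is now w = 6.17 mm. Object distance dₒ = 1.45 m = 1450 mm.
Thin-lens field width W = w·(dₒ − f)/f = 6.17 × (1450 − 11.3)/11.3 ≈ 785.556 mm = 0.785556 m.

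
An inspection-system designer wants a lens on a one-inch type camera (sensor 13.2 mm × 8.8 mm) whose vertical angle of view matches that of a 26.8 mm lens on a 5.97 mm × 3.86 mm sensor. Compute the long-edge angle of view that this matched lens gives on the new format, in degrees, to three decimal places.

12.331°

Equal vertical AOV ⇒ f₂ = f₁ · 8.8/3.86 = 26.8 × 2.27979 ≈ 61.0984 mm.
Long-edge AOV on the new format = 2·arctan(13.2 / (2 × 61.0984)) = 2·arctan(0.10802) ≈ 12.3306°.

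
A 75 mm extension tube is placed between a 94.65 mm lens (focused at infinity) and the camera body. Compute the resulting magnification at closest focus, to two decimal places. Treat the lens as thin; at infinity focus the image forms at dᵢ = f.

0.79×

The tube moves the image plane from f to f + e, so dᵢ = 94.65 + 75 = 169.65 mm. Focus is achieved when 1/f = 1/dₒ + 1/dᵢ, giving dₒ = 1/(1/f − 1/(f+e)).
Magnification m = dᵢ/dₒ = (f+e)·(1/f − 1/(f+e)) = e/f = 75/94.65 ≈ 0.7924.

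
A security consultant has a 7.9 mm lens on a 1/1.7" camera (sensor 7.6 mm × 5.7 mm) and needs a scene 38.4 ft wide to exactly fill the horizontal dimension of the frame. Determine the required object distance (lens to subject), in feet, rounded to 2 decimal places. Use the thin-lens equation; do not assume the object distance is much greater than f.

39.94 ft

W: 38.4 ft × 304.8 mm/ft = 11704.32 mm.
Magnification m = w/W = dᵢ/dₒ; combined with 1/f = 1/dₒ + 1/dᵢ this gives dₒ = f·(1 + W/w).
dₒ = 7.9 mm × (1 + 11704.3/7.6) = 7.9 × 1541.0421 ≈ 12174.232 mm = 12174.232/304.8 ft = 39.9417 ft.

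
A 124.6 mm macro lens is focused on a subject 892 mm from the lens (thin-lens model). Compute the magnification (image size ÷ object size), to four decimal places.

Thin lens: 1/f = 1/dₒ + 1/dᵢ → 1/dᵢ = 1/124.6 − 1/892 = 0.0069046 mm⁻¹, so dᵢ ≈ 144.8309 mm.
Magnification m = dᵢ/dₒ = 144.8309/892 ≈ 0.16237.

0.1624×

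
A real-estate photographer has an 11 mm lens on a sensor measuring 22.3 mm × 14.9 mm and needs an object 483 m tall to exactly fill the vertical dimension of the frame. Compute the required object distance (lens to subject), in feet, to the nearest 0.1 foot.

1169.9 ft

W: 483 m = 483000 mm.
Magnification m = h/W = dᵢ/dₒ; combined with 1/f = 1/dₒ + 1/dᵢ this gives dₒ = f·(1 + W/h).
dₒ = 11 mm × (1 + 483000/14.9) = 11 × 32417.1074 ≈ 356588.181 mm = 356588.181/304.8 ft = 1169.91 ft.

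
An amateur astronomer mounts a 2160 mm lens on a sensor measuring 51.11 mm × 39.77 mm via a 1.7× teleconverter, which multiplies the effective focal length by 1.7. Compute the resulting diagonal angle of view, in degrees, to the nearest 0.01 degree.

1.01°

Effective focal length f = 2160 × 1.7 = 3672 mm.
Sensor diagonal = √(51.11² + 39.77²) = √4193.8850 ≈ 64.7602 mm.
α = 2·arctan(64.760 / (2 × 3672)) = 2·arctan(0.00882) ≈ 1.0105°.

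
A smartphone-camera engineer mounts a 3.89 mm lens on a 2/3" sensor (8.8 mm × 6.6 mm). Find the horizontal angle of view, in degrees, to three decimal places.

Angle of view α = 2·arctan(w/2f) with w = 8.8 mm and f = 3.89 mm.
w/2f = 1.13111; arctan(1.13111) ≈ 48.5204°, so α ≈ 97.0408°.

97.041°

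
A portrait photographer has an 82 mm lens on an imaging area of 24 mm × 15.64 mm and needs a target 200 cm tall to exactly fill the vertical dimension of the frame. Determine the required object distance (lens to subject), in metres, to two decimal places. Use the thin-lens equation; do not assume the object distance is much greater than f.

W: 200 cm = 2000 mm.
Magnification m = h/W = dᵢ/dₒ; combined with 1/f = 1/dₒ + 1/dᵢ this gives dₒ = f·(1 + W/h).
dₒ = 82 mm × (1 + 2000/15.64) = 82 × 128.8772 ≈ 10567.934 mm = 10.5679 m.

10.57 m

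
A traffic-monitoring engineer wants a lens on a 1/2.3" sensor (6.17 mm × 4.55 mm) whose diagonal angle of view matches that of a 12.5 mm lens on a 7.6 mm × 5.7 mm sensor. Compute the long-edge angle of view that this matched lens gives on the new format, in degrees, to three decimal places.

Sensor diagonal = √(7.6² + 5.7²) = √90.2500 ≈ 9.5000 mm.
Sensor diagonal = √(6.17² + 4.55²) = √58.7714 ≈ 7.6663 mm.
Equal diagonal AOV ⇒ f₂ = f₁ · 7.6663/9.5000 = 12.5 × 0.80697 ≈ 10.0872 mm.
Long-edge AOV on the new format = 2·arctan(6.17 / (2 × 10.0872)) = 2·arctan(0.30583) ≈ 34.0108°.

34.011°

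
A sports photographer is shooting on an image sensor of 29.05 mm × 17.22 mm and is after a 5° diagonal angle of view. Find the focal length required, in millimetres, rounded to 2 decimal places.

Sensor diagonal = √(29.05² + 17.22²) = √1140.4309 ≈ 33.7703 mm.
From α = 2·arctan(d/2f) we get f = d / (2·tan(α/2)).
With d = 33.7703 mm and α/2 = 2.5°, tan(α/2) ≈ 0.04366, so f ≈ 33.7703 / 0.08732 ≈ 386.7331 mm.

386.73 mm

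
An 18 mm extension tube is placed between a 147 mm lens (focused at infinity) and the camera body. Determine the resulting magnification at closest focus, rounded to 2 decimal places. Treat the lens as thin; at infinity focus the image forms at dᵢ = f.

0.12×

The tube moves the image plane from f to f + e, so dᵢ = 147 + 18 = 165 mm. Focus is achieved when 1/f = 1/dₒ + 1/dᵢ, giving dₒ = 1/(1/f − 1/(f+e)).
Magnification m = dᵢ/dₒ = (f+e)·(1/f − 1/(f+e)) = e/f = 18/147 ≈ 0.1224.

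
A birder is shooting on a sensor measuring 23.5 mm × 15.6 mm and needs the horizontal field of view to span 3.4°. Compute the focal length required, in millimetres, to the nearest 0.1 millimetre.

395.9 mm

From α = 2·arctan(w/2f) we get f = w / (2·tan(α/2)).
With w = 23.5 mm and α/2 = 1.7°, tan(α/2) ≈ 0.02968, so f ≈ 23.5 / 0.05936 ≈ 395.8987 mm.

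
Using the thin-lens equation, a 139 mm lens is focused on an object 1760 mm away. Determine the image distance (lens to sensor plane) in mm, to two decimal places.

150.92 mm

1/dᵢ = 1/f − 1/dₒ = 1/139 − 1/1760 = 0.0066261 mm⁻¹.
dᵢ = 1/0.0066261 ≈ 150.9192 mm.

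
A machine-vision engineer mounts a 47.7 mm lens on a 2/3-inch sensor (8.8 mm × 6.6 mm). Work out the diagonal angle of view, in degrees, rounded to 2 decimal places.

Sensor diagonal = √(8.8² + 6.6²) = √121.0000 ≈ 11.0000 mm.
Angle of view α = 2·arctan(d/2f) with d = 11.0000 mm and f = 47.7 mm.
d/2f = 0.11530; arctan(0.11530) ≈ 6.5774°, so α ≈ 13.1548°.

13.15°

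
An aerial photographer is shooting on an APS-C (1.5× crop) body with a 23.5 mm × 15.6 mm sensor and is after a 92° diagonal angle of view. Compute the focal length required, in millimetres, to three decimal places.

Sensor diagonal = √(23.5² + 15.6²) = √795.6100 ≈ 28.2066 mm.
From α = 2·arctan(d/2f) we get f = d / (2·tan(α/2)).
With d = 28.2066 mm and α/2 = 46°, tan(α/2) ≈ 1.03553, so f ≈ 28.2066 / 2.07106 ≈ 13.6194 mm.

13.619 mm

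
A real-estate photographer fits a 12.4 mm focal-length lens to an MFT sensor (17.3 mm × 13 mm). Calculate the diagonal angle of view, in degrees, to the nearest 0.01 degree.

Sensor diagonal = √(17.3² + 13²) = √468.2900 ≈ 21.6400 mm.
Angle of view α = 2·arctan(d/2f) with d = 21.6400 mm and f = 12.4 mm.
d/2f = 0.87258; arctan(0.87258) ≈ 41.1073°, so α ≈ 82.2147°.

82.21°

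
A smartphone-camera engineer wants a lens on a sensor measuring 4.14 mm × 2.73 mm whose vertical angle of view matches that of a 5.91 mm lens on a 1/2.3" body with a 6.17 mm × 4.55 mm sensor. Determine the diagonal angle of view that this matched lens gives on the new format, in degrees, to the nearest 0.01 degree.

Equal vertical AOV ⇒ f₂ = f₁ · 2.73/4.55 = 5.91 × 0.60000 ≈ 3.5460 mm.
Sensor diagonal = √(4.14² + 2.73²) = √24.5925 ≈ 4.9591 mm.
Diagonal AOV on the new format = 2·arctan(4.9591 / (2 × 3.5460)) = 2·arctan(0.69925) ≈ 69.9264°.

69.93°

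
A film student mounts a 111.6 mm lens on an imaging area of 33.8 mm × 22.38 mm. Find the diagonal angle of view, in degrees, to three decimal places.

20.588°

Sensor diagonal = √(33.8² + 22.38²) = √1643.3044 ≈ 40.5377 mm.
Angle of view α = 2·arctan(d/2f) with d = 40.5377 mm and f = 111.6 mm.
d/2f = 0.18162; arctan(0.18162) ≈ 10.2939°, so α ≈ 20.5878°.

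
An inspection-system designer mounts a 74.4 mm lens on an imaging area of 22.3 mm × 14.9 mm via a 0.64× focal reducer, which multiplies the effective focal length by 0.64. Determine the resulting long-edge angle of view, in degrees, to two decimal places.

26.36°

Effective focal length f = 74.4 × 0.64 = 47.616 mm.
α = 2·arctan(22.3 / (2 × 47.616)) = 2·arctan(0.23416) ≈ 26.3584°.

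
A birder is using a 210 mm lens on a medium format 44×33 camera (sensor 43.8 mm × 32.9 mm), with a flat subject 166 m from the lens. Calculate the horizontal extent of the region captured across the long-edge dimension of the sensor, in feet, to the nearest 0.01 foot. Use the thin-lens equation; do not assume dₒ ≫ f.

dₒ: 166 m = 166000 mm.
Similar triangles through the lens centre give W/dₒ = w/dᵢ; with 1/f = 1/dₒ + 1/dᵢ this gives W = w·(dₒ − f)/f.
W = 43.8 mm × (166000 − 210) / 210 = 43.8 × 789.4762 ≈ 34579.057 mm = 34579.057/304.8 ft = 113.448 ft.

113.45 ft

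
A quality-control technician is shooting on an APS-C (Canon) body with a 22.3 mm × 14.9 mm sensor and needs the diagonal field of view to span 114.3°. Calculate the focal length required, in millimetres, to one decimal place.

Sensor diagonal = √(22.3² + 14.9²) = √719.3000 ≈ 26.8198 mm.
From α = 2·arctan(d/2f) we get f = d / (2·tan(α/2)).
With d = 26.8198 mm and α/2 = 57.15°, tan(α/2) ≈ 1.54873, so f ≈ 26.8198 / 3.09745 ≈ 8.6587 mm.

8.7 mm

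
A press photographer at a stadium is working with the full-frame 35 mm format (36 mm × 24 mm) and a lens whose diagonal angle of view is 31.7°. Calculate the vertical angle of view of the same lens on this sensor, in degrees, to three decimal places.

Sensor diagonal = √(36² + 24²) = √1872.0000 ≈ 43.2666 mm.
From the diagonal AOV: f = 43.2666 / (2·tan(15.85°)) = 43.2666 / 0.56783 ≈ 76.1966 mm.
Vertical AOV = 2·arctan(24 / (2 × 76.1966)) = 2·arctan(0.15749) ≈ 17.8997°.

17.900°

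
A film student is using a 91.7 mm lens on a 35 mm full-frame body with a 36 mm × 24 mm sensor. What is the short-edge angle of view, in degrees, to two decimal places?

14.91°

Angle of view α = 2·arctan(h/2f) with h = 24 mm and f = 91.7 mm.
h/2f = 0.13086; arctan(0.13086) ≈ 7.4554°, so α ≈ 14.9109°.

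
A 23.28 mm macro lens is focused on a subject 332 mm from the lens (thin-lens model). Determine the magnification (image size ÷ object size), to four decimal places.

0.0754×

Thin lens: 1/f = 1/dₒ + 1/dᵢ → 1/dᵢ = 1/23.28 − 1/332 = 0.0399433 mm⁻¹, so dᵢ ≈ 25.0355 mm.
Magnification m = dᵢ/dₒ = 25.0355/332 ≈ 0.07541.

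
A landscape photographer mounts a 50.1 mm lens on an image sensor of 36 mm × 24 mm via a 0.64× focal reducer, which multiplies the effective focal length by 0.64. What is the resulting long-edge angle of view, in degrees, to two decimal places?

58.62°

Effective focal length f = 50.1 × 0.64 = 32.064 mm.
α = 2·arctan(36 / (2 × 32.064)) = 2·arctan(0.56138) ≈ 58.6177°.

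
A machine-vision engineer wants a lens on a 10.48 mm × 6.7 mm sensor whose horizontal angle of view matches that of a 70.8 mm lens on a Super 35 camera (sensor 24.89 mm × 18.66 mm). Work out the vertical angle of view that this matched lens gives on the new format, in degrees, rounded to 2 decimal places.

12.82°

Equal horizontal AOV ⇒ f₂ = f₁ · 10.48/24.89 = 70.8 × 0.42105 ≈ 29.8105 mm.
Vertical AOV on the new format = 2·arctan(6.7 / (2 × 29.8105)) = 2·arctan(0.11238) ≈ 12.8236°.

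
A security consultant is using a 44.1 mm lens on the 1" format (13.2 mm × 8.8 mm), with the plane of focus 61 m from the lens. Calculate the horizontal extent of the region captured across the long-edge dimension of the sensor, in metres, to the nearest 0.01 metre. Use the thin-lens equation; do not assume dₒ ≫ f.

18.25 m

dₒ: 61 m = 61000 mm.
Similar triangles through the lens centre give W/dₒ = w/dᵢ; with 1/f = 1/dₒ + 1/dᵢ this gives W = w·(dₒ − f)/f.
W = 13.2 mm × (61000 − 44.1) / 44.1 = 13.2 × 1382.2200 ≈ 18245.303 mm = 18.2453 m.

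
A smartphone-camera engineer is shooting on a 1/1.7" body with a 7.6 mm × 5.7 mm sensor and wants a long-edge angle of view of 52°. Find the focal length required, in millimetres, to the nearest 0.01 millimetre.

7.79 mm

From α = 2·arctan(w/2f) we get f = w / (2·tan(α/2)).
With w = 7.6 mm and α/2 = 26°, tan(α/2) ≈ 0.48773, so f ≈ 7.6 / 0.97547 ≈ 7.7912 mm.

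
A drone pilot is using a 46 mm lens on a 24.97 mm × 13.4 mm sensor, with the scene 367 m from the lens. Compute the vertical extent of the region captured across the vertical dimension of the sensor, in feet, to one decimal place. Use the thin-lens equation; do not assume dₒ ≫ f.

350.7 ft

dₒ: 367 m = 367000 mm.
Similar triangles through the lens centre give W/dₒ = h/dᵢ; with 1/f = 1/dₒ + 1/dᵢ this gives W = h·(dₒ − f)/f.
W = 13.4 mm × (367000 − 46) / 46 = 13.4 × 7977.2609 ≈ 106895.296 mm = 106895.296/304.8 ft = 350.706 ft.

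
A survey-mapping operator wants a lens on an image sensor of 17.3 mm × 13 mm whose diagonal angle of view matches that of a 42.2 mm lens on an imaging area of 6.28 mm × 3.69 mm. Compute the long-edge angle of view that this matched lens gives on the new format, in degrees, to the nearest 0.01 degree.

Sensor diagonal = √(6.28² + 3.69²) = √53.0545 ≈ 7.2839 mm.
Sensor diagonal = √(17.3² + 13²) = √468.2900 ≈ 21.6400 mm.
Equal diagonal AOV ⇒ f₂ = f₁ · 21.6400/7.2839 = 42.2 × 2.97096 ≈ 125.3744 mm.
Long-edge AOV on the new format = 2·arctan(17.3 / (2 × 125.3744)) = 2·arctan(0.06899) ≈ 7.8935°.

7.89°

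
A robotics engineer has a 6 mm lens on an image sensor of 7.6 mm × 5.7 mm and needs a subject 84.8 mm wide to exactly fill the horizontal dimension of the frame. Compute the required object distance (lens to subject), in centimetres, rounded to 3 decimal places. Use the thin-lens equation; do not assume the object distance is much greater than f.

Magnification m = w/W = dᵢ/dₒ; combined with 1/f = 1/dₒ + 1/dᵢ this gives dₒ = f·(1 + W/w).
dₒ = 6 mm × (1 + 84.8/7.6) = 6 × 12.1579 ≈ 72.947 mm = 7.29474 cm.

7.295 cm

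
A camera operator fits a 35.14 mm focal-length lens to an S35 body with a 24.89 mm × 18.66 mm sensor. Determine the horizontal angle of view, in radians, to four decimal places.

0.6807 rad

Angle of view α = 2·arctan(w/2f) with w = 24.89 mm and f = 35.14 mm.
w/2f = 0.35415; arctan(0.35415) ≈ 0.3404 rad, so α ≈ 0.6807 rad.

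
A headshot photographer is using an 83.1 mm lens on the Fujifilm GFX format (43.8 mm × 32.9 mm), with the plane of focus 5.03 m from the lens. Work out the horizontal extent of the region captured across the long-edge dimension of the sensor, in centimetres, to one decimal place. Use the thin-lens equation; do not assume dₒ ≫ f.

dₒ: 5.03 m = 5030 mm.
Similar triangles through the lens centre give W/dₒ = w/dᵢ; with 1/f = 1/dₒ + 1/dᵢ this gives W = w·(dₒ − f)/f.
W = 43.8 mm × (5030 − 83.1) / 83.1 = 43.8 × 59.5295 ≈ 2607.391 mm = 260.739 cm.

260.7 cm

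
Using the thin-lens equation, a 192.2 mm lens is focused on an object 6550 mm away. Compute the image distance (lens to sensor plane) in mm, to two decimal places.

198.01 mm

1/dᵢ = 1/f − 1/dₒ = 1/192.2 − 1/6550 = 0.0050502 mm⁻¹.
dᵢ = 1/0.0050502 ≈ 198.0103 mm.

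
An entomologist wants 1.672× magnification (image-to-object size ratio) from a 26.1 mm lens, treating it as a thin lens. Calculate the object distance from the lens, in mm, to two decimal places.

With m = dᵢ/dₒ and 1/f = 1/dₒ + 1/dᵢ, substituting dᵢ = m·dₒ gives 1/f = (1 + 1/m)/dₒ, hence dₒ = f·(1 + 1/m).
dₒ = 26.1 × (1 + 1/1.672) = 26.1 × 1.59809 ≈ 41.710 mm.

41.71 mm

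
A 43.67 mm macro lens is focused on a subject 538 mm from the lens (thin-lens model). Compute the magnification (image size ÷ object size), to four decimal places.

0.0883×

Thin lens: 1/f = 1/dₒ + 1/dᵢ → 1/dᵢ = 1/43.67 − 1/538 = 0.0210403 mm⁻¹, so dᵢ ≈ 47.5279 mm.
Magnification m = dᵢ/dₒ = 47.5279/538 ≈ 0.08834.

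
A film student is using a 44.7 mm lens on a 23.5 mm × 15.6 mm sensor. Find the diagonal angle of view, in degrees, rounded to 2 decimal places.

Sensor diagonal = √(23.5² + 15.6²) = √795.6100 ≈ 28.2066 mm.
Angle of view α = 2·arctan(d/2f) with d = 28.2066 mm and f = 44.7 mm.
d/2f = 0.31551; arctan(0.31551) ≈ 17.5110°, so α ≈ 35.0220°.

35.02°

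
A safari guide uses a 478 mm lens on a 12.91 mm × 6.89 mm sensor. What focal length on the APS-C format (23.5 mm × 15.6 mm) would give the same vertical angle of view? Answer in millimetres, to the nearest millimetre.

1082 mm

Equal angle of view means equal height/f ratio, so f₂ = f₁ · (height₂/height₁) = 478 × 15.6/6.89.
f₂ = 478 × 2.26415 ≈ 1082.264 mm.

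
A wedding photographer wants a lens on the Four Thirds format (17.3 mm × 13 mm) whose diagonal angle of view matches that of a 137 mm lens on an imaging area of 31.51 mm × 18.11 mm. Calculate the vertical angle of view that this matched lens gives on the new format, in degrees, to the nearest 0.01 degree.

9.11°

Sensor diagonal = √(31.51² + 18.11²) = √1320.8522 ≈ 36.3435 mm.
Sensor diagonal = √(17.3² + 13²) = √468.2900 ≈ 21.6400 mm.
Equal diagonal AOV ⇒ f₂ = f₁ · 21.6400/36.3435 = 137 × 0.59543 ≈ 81.5738 mm.
Vertical AOV on the new format = 2·arctan(13 / (2 × 81.5738)) = 2·arctan(0.07968) ≈ 9.1117°.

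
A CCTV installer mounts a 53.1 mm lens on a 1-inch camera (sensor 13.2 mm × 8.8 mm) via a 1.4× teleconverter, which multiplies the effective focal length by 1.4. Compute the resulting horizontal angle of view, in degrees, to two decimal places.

10.15°

Effective focal length f = 53.1 × 1.4 = 74.34 mm.
α = 2·arctan(13.2 / (2 × 74.34)) = 2·arctan(0.08878) ≈ 10.1470°.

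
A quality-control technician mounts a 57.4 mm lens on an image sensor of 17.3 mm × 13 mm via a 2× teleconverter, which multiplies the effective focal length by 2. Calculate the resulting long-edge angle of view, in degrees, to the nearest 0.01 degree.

8.62°

Effective focal length f = 57.4 × 2 = 114.8 mm.
α = 2·arctan(17.3 / (2 × 114.8)) = 2·arctan(0.07535) ≈ 8.6180°.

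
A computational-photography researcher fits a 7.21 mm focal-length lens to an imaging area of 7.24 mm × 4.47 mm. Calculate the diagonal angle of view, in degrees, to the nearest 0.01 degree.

Sensor diagonal = √(7.24² + 4.47²) = √72.3985 ≈ 8.5087 mm.
Angle of view α = 2·arctan(d/2f) with d = 8.5087 mm and f = 7.21 mm.
d/2f = 0.59006; arctan(0.59006) ≈ 30.5433°, so α ≈ 61.0867°.

61.09°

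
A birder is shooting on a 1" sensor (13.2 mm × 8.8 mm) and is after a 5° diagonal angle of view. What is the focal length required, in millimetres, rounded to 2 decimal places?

181.68 mm

Sensor diagonal = √(13.2² + 8.8²) = √251.6800 ≈ 15.8644 mm.
From α = 2·arctan(d/2f) we get f = d / (2·tan(α/2)).
With d = 15.8644 mm and α/2 = 2.5°, tan(α/2) ≈ 0.04366, so f ≈ 15.8644 / 0.08732 ≈ 181.6775 mm.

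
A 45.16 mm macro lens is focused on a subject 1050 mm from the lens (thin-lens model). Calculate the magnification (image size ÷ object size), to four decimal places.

0.0449×

Thin lens: 1/f = 1/dₒ + 1/dᵢ → 1/dᵢ = 1/45.16 − 1/1050 = 0.0211911 mm⁻¹, so dᵢ ≈ 47.1896 mm.
Magnification m = dᵢ/dₒ = 47.1896/1050 ≈ 0.04494.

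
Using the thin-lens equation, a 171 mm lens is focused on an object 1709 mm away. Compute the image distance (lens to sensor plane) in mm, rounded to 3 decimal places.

190.012 mm

1/dᵢ = 1/f − 1/dₒ = 1/171 − 1/1709 = 0.0052628 mm⁻¹.
dᵢ = 1/0.0052628 ≈ 190.0124 mm.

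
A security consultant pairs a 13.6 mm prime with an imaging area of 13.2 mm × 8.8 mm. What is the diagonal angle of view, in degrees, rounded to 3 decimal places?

Sensor diagonal = √(13.2² + 8.8²) = √251.6800 ≈ 15.8644 mm.
Angle of view α = 2·arctan(d/2f) with d = 15.8644 mm and f = 13.6 mm.
d/2f = 0.58325; arctan(0.58325) ≈ 30.2529°, so α ≈ 60.5058°.

60.506°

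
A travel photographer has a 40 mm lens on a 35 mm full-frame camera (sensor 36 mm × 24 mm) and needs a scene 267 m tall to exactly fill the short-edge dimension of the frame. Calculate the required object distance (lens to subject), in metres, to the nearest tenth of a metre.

445.0 m

W: 267 m = 267000 mm.
Magnification m = h/W = dᵢ/dₒ; combined with 1/f = 1/dₒ + 1/dᵢ this gives dₒ = f·(1 + W/h).
dₒ = 40 mm × (1 + 267000/24) = 40 × 11126.0000 ≈ 445040.000 mm = 445.04 m.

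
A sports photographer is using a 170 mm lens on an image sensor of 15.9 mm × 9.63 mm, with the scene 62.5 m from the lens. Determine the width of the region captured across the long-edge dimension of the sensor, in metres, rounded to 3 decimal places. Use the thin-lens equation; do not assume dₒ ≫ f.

5.830 m

dₒ: 62.5 m = 62500 mm.
Similar triangles through the lens centre give W/dₒ = w/dᵢ; with 1/f = 1/dₒ + 1/dᵢ this gives W = w·(dₒ − f)/f.
W = 15.9 mm × (62500 − 170) / 170 = 15.9 × 366.6471 ≈ 5829.688 mm = 5.82969 m.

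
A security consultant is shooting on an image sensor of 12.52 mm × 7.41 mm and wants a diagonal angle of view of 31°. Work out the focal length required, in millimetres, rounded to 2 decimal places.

Sensor diagonal = √(12.52² + 7.41²) = √211.6585 ≈ 14.5485 mm.
From α = 2·arctan(d/2f) we get f = d / (2·tan(α/2)).
With d = 14.5485 mm and α/2 = 15.5°, tan(α/2) ≈ 0.27732, so f ≈ 14.5485 / 0.55465 ≈ 26.2301 mm.

26.23 mm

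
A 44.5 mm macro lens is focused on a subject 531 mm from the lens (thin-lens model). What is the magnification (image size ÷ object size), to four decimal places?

Thin lens: 1/f = 1/dₒ + 1/dᵢ → 1/dᵢ = 1/44.5 − 1/531 = 0.0205887 mm⁻¹, so dᵢ ≈ 48.5704 mm.
Magnification m = dᵢ/dₒ = 48.5704/531 ≈ 0.09147.

0.0915×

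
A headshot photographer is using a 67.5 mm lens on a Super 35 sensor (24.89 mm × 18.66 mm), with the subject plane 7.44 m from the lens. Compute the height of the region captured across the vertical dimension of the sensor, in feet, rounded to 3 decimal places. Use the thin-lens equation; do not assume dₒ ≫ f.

dₒ: 7.44 m = 7440 mm.
Similar triangles through the lens centre give W/dₒ = h/dᵢ; with 1/f = 1/dₒ + 1/dᵢ this gives W = h·(dₒ − f)/f.
W = 18.66 mm × (7440 − 67.5) / 67.5 = 18.66 × 109.2222 ≈ 2038.087 mm = 2038.087/304.8 ft = 6.68664 ft.

6.687 ft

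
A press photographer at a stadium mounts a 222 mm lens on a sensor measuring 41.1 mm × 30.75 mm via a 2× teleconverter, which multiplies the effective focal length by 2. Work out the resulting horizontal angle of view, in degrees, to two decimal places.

5.30°

Effective focal length f = 222 × 2 = 444 mm.
α = 2·arctan(41.1 / (2 × 444)) = 2·arctan(0.04628) ≈ 5.2999°.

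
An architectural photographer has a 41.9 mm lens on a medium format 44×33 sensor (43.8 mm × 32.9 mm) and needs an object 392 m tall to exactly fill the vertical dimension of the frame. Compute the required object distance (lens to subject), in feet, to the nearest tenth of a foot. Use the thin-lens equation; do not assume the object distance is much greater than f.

W: 392 m = 392000 mm.
Magnification m = h/W = dᵢ/dₒ; combined with 1/f = 1/dₒ + 1/dᵢ this gives dₒ = f·(1 + W/h).
dₒ = 41.9 mm × (1 + 392000/32.9) = 41.9 × 11915.8936 ≈ 499275.943 mm = 499275.943/304.8 ft = 1638.04 ft.

1638.0 ft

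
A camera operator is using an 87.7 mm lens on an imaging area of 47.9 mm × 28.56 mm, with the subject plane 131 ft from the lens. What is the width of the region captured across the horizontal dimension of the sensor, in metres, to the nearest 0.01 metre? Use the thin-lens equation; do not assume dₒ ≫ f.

21.76 m

dₒ: 131 ft × 304.8 mm/ft = 39928.80 mm.
Similar triangles through the lens centre give W/dₒ = w/dᵢ; with 1/f = 1/dₒ + 1/dᵢ this gives W = w·(dₒ − f)/f.
W = 47.9 mm × (39928.8 − 87.7) / 87.7 = 47.9 × 454.2885 ≈ 21760.418 mm = 21.7604 m.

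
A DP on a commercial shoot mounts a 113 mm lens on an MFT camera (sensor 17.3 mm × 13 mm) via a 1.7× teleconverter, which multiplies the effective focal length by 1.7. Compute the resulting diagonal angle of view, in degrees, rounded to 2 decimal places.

6.45°

Effective focal length f = 113 × 1.7 = 192.1 mm.
Sensor diagonal = √(17.3² + 13²) = √468.2900 ≈ 21.6400 mm.
α = 2·arctan(21.640 / (2 × 192.1)) = 2·arctan(0.05632) ≈ 6.4475°.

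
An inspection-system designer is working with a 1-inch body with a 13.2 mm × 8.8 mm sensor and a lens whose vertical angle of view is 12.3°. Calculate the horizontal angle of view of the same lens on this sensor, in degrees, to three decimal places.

From the vertical AOV: f = 8.8 / (2·tan(6.15°)) = 8.8 / 0.21550 ≈ 40.8346 mm.
Horizontal AOV = 2·arctan(13.2 / (2 × 40.8346)) = 2·arctan(0.16163) ≈ 18.3624°.

18.362°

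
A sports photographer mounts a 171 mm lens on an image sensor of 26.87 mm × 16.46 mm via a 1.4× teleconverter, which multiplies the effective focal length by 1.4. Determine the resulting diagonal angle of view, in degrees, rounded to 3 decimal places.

7.531°

Effective focal length f = 171 × 1.4 = 239.4 mm.
Sensor diagonal = √(26.87² + 16.46²) = √992.9285 ≈ 31.5108 mm.
α = 2·arctan(31.511 / (2 × 239.4)) = 2·arctan(0.06581) ≈ 7.5306°.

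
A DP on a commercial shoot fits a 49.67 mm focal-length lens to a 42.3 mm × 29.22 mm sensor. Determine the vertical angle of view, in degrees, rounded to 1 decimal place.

Angle of view α = 2·arctan(h/2f) with h = 29.22 mm and f = 49.67 mm.
h/2f = 0.29414; arctan(0.29414) ≈ 16.3908°, so α ≈ 32.7816°.

32.8°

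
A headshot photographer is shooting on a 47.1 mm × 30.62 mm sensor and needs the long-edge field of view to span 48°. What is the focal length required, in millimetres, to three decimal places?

52.894 mm

From α = 2·arctan(w/2f) we get f = w / (2·tan(α/2)).
With w = 47.1 mm and α/2 = 24°, tan(α/2) ≈ 0.44523, so f ≈ 47.1 / 0.89046 ≈ 52.8942 mm.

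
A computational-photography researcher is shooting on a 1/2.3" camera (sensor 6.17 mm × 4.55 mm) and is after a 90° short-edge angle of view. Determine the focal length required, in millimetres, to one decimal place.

2.3 mm

From α = 2·arctan(h/2f) we get f = h / (2·tan(α/2)).
With h = 4.55 mm and α/2 = 45°, tan(α/2) ≈ 1.00000, so f ≈ 4.55 / 2.00000 ≈ 2.2750 mm.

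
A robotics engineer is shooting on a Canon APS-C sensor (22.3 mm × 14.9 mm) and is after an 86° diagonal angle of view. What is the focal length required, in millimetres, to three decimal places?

Sensor diagonal = √(22.3² + 14.9²) = √719.3000 ≈ 26.8198 mm.
From α = 2·arctan(d/2f) we get f = d / (2·tan(α/2)).
With d = 26.8198 mm and α/2 = 43°, tan(α/2) ≈ 0.93252, so f ≈ 26.8198 / 1.86503 ≈ 14.3803 mm.

14.380 mm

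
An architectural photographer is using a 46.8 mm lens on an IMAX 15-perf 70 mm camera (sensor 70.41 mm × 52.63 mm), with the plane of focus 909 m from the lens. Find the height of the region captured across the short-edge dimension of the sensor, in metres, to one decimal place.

1022.2 m

dₒ: 909 m = 909000 mm.
Similar triangles through the lens centre give W/dₒ = h/dᵢ; with 1/f = 1/dₒ + 1/dᵢ this gives W = h·(dₒ − f)/f.
W = 52.63 mm × (909000 − 46.8) / 46.8 = 52.63 × 19422.0769 ≈ 1022183.908 mm = 1022.18 m.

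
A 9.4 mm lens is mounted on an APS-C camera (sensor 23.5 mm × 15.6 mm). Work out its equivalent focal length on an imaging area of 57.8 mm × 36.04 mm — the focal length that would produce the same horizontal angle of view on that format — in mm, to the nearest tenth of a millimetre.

Equal angle of view means equal width/f ratio, so f₂ = f₁ · (width₂/width₁) = 9.4 × 57.8/23.5.
f₂ = 9.4 × 2.45957 ≈ 23.120 mm.

23.1 mm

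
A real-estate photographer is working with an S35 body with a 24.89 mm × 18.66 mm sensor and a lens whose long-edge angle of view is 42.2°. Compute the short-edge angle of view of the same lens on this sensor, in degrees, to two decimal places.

From the long-edge AOV: f = 24.89 / (2·tan(21.1°)) = 24.89 / 0.77174 ≈ 32.2520 mm.
Short-edge AOV = 2·arctan(18.66 / (2 × 32.2520)) = 2·arctan(0.28928) ≈ 32.2687°.

32.27°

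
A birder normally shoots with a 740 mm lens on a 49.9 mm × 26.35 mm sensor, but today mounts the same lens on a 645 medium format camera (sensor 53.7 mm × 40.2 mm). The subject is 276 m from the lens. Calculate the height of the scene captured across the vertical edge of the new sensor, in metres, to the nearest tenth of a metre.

The focal length stays 740 mm; the relevant sensor dimension is now h = 40.2 mm. Object distance dₒ = 276 m = 276000 mm.
Thin-lens field height W = h·(dₒ − f)/f = 40.2 × (276000 − 740)/740 ≈ 14953.314 mm = 14.9533 m.

15.0 m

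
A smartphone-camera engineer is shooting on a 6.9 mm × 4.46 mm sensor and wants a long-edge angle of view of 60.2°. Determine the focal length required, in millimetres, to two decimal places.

5.95 mm

From α = 2·arctan(w/2f) we get f = w / (2·tan(α/2)).
With w = 6.9 mm and α/2 = 30.1°, tan(α/2) ≈ 0.57968, so f ≈ 6.9 / 1.15936 ≈ 5.9516 mm.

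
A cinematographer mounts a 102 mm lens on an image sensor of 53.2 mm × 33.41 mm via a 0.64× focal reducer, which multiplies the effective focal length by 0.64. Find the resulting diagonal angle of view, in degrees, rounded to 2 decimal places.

Effective focal length f = 102 × 0.64 = 65.28 mm.
Sensor diagonal = √(53.2² + 33.41²) = √3946.4681 ≈ 62.8209 mm.
α = 2·arctan(62.821 / (2 × 65.28)) = 2·arctan(0.48117) ≈ 51.3905°.

51.39°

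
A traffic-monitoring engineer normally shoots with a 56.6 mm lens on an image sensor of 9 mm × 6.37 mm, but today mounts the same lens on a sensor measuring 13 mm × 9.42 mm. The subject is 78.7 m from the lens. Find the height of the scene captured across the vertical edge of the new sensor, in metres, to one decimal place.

The focal length stays 56.6 mm; the relevant sensor dimension is now h = 9.42 mm. Object distance dₒ = 78.7 m = 78700 mm.
Thin-lens field height W = h·(dₒ − f)/f = 9.42 × (78700 − 56.6)/56.6 ≈ 13088.707 mm = 13.0887 m.

13.1 m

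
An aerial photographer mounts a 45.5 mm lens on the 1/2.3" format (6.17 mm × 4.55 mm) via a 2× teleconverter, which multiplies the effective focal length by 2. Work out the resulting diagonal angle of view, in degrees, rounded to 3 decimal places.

4.824°

Effective focal length f = 45.5 × 2 = 91 mm.
Sensor diagonal = √(6.17² + 4.55²) = √58.7714 ≈ 7.6663 mm.
α = 2·arctan(7.666 / (2 × 91)) = 2·arctan(0.04212) ≈ 4.8240°.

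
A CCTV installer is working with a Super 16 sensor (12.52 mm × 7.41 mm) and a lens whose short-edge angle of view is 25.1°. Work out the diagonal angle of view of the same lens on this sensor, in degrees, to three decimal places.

From the short-edge AOV: f = 7.41 / (2·tan(12.55°)) = 7.41 / 0.44522 ≈ 16.6434 mm.
Sensor diagonal = √(12.52² + 7.41²) = √211.6585 ≈ 14.5485 mm.
Diagonal AOV = 2·arctan(14.5485 / (2 × 16.6434)) = 2·arctan(0.43706) ≈ 47.2168°.

47.217°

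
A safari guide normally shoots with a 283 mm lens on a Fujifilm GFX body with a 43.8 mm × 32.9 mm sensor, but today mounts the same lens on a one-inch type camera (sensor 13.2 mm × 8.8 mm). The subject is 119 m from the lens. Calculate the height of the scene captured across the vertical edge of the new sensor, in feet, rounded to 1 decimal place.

The focal length stays 283 mm; the relevant sensor dimension is now h = 8.8 mm. Object distance dₒ = 119 m = 119000 mm.
Thin-lens field height W = h·(dₒ − f)/f = 8.8 × (119000 − 283)/283 ≈ 3691.553 mm = 3691.553/304.8 ft = 12.1114 ft.

12.1 ft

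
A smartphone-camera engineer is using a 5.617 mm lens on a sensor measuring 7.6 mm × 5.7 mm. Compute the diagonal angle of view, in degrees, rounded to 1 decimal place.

Sensor diagonal = √(7.6² + 5.7²) = √90.2500 ≈ 9.5000 mm.
Angle of view α = 2·arctan(d/2f) with d = 9.5000 mm and f = 5.617 mm.
d/2f = 0.84565; arctan(0.84565) ≈ 40.2194°, so α ≈ 80.4389°.

80.4°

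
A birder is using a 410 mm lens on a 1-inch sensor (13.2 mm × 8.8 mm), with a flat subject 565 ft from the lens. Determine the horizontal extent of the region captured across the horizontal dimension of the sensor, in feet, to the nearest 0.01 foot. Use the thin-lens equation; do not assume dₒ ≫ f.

18.15 ft

dₒ: 565 ft × 304.8 mm/ft = 172211.99 mm.
Similar triangles through the lens centre give W/dₒ = w/dᵢ; with 1/f = 1/dₒ + 1/dᵢ this gives W = w·(dₒ − f)/f.
W = 13.2 mm × (172212 − 410) / 410 = 13.2 × 419.0293 ≈ 5531.186 mm = 5531.186/304.8 ft = 18.1469 ft.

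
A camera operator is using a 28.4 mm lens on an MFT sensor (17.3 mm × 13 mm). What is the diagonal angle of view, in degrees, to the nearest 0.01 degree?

41.71°

Sensor diagonal = √(17.3² + 13²) = √468.2900 ≈ 21.6400 mm.
Angle of view α = 2·arctan(d/2f) with d = 21.6400 mm and f = 28.4 mm.
d/2f = 0.38099; arctan(0.38099) ≈ 20.8561°, so α ≈ 41.7123°.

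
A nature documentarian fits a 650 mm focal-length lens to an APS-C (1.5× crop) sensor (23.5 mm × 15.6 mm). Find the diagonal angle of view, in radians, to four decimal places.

Sensor diagonal = √(23.5² + 15.6²) = √795.6100 ≈ 28.2066 mm.
Angle of view α = 2·arctan(d/2f) with d = 28.2066 mm and f = 650 mm.
d/2f = 0.02170; arctan(0.02170) ≈ 0.0217 rad, so α ≈ 0.0434 rad.

0.0434 rad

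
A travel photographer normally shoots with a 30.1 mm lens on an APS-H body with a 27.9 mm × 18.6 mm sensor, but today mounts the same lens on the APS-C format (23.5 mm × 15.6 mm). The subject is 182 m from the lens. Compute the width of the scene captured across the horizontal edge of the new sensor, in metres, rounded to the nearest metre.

142 m

The focal length stays 30.1 mm; the relevant sensor dimension is now w = 23.5 mm. Object distance dₒ = 182 m = 182000 mm.
Thin-lens field width W = w·(dₒ − f)/f = 23.5 × (182000 − 30.1)/30.1 ≈ 142069.523 mm = 142.07 m.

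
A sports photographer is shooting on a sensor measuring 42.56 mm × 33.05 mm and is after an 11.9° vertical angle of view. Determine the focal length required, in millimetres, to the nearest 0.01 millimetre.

From α = 2·arctan(h/2f) we get f = h / (2·tan(α/2)).
With h = 33.05 mm and α/2 = 5.95°, tan(α/2) ≈ 0.10422, so f ≈ 33.05 / 0.20844 ≈ 158.5558 mm.

158.56 mm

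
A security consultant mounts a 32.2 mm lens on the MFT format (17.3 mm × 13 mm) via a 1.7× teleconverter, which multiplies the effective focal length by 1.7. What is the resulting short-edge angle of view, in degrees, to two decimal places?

Effective focal length f = 32.2 × 1.7 = 54.74 mm.
α = 2·arctan(13 / (2 × 54.74)) = 2·arctan(0.11874) ≈ 13.5435°.

13.54°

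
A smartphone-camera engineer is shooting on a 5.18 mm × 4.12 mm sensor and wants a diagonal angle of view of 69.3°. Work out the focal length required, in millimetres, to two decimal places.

4.79 mm

Sensor diagonal = √(5.18² + 4.12²) = √43.8068 ≈ 6.6187 mm.
From α = 2·arctan(d/2f) we get f = d / (2·tan(α/2)).
With d = 6.6187 mm and α/2 = 34.65°, tan(α/2) ≈ 0.69114, so f ≈ 6.6187 / 1.38229 ≈ 4.7882 mm.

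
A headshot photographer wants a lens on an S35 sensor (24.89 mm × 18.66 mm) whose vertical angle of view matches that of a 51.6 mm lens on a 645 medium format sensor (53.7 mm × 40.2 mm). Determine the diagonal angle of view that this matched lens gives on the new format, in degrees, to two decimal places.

66.00°

Equal vertical AOV ⇒ f₂ = f₁ · 18.66/40.2 = 51.6 × 0.46418 ≈ 23.9516 mm.
Sensor diagonal = √(24.89² + 18.66²) = √967.7077 ≈ 31.1080 mm.
Diagonal AOV on the new format = 2·arctan(31.1080 / (2 × 23.9516)) = 2·arctan(0.64939) ≈ 65.9987°.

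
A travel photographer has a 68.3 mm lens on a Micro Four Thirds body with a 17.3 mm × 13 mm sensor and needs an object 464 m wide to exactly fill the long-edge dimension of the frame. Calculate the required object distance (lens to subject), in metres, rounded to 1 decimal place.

W: 464 m = 464000 mm.
Magnification m = w/W = dᵢ/dₒ; combined with 1/f = 1/dₒ + 1/dᵢ this gives dₒ = f·(1 + W/w).
dₒ = 68.3 mm × (1 + 464000/17.3) = 68.3 × 26821.8092 ≈ 1831929.572 mm = 1831.93 m.

1831.9 m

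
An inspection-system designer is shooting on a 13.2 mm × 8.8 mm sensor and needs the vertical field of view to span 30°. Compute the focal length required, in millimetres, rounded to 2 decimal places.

16.42 mm

From α = 2·arctan(h/2f) we get f = h / (2·tan(α/2)).
With h = 8.8 mm and α/2 = 15°, tan(α/2) ≈ 0.26795, so f ≈ 8.8 / 0.53590 ≈ 16.4210 mm.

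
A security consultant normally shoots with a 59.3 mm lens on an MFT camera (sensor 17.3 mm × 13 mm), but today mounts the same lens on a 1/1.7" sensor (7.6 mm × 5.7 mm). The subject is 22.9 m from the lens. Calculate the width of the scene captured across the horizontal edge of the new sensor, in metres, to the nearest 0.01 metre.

2.93 m

The focal length stays 59.3 mm; the relevant sensor dimension is now w = 7.6 mm. Object distance dₒ = 22.9 m = 22900 mm.
Thin-lens field width W = w·(dₒ − f)/f = 7.6 × (22900 − 59.3)/59.3 ≈ 2927.307 mm = 2.92731 m.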